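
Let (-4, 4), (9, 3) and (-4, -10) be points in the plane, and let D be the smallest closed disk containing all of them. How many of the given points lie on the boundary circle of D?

Call the three points A, B, C in the order given.
Side lengths²: AB² = 170, AC² = 196, BC² = 338.
Since BC² = 338 < 196 + 170 = 366, the triangle is acute, so the smallest enclosing circle is the circumcircle.
Circumcentre = (2, -3), r² = 85.
The points at distance exactly r from the centre are (-4, 4), (9, 3), (-4, -10) — 3 points.

3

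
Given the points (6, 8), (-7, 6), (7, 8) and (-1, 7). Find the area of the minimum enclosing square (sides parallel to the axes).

196

The bounding box has width 14 and height 2.
An axis-aligned square enclosing the set must have side ≥ max(width, height).
So the minimum side is max(14, 2) = 14.
Area = 14² = 196.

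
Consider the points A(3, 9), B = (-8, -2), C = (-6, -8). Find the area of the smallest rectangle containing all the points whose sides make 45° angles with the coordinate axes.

104

In coordinates u = x + y, v = x − y the rectangle is axis-aligned; the map (x,y)→(u,v) scales areas by 2.
u-values: 12, -10, -14; range = 12 − (-14) = 26.
v-values: -6, -6, 2; range = 2 − (-6) = 8.
Area = (26 × 8) / 2 = 104.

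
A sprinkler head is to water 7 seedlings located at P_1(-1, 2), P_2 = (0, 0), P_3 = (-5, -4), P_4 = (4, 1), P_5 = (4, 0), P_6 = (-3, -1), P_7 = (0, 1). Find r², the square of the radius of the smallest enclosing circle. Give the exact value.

By Welzl's lemma the MEC is supported by two points (diametrically opposite) or three points (on a circumcircle).
The farthest pair is P_3–P_4 with squared distance 106. The circle on this segment as diameter has centre (-0.5, -1.5) and r² = 106/4 = 26.5.
Check P_1: distance² to centre = 12.5 ≤ 26.5, so it lies inside.
All remaining points lie in this disk, and no smaller disk contains both endpoints, so this is the minimum enclosing circle.

26.5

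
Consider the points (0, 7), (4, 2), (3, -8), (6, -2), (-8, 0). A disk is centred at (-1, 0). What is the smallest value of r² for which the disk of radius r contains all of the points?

80

The required radius is the distance from (-1, 0) to the farthest point.
Squared distances: 50, 29, 80, 53, 49.
Maximum is 80, attained at (3, -8).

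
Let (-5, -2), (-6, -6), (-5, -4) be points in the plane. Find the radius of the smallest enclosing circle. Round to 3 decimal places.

Call the three points A, B, C in the order given.
Side lengths²: AB² = 17, AC² = 4, BC² = 5.
Since AB² = 17 ≥ 5 + 4 = 9, the angle opposite AB is not acute, so the smallest enclosing circle has AB as diameter.
Centre = midpoint of AB = (-5.5, -4), r² = 17/4 = 4.25.
r = √(4.25) ≈ 2.062.

2.062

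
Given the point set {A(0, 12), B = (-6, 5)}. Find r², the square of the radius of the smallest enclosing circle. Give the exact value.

21.25

The smallest circle enclosing two points has them as diameter endpoints.
Centre = midpoint = (-3, 8.5); r² = |AB|²/4 = 85/4 = 21.25.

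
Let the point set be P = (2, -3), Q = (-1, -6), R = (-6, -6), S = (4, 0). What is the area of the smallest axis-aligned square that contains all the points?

100

The bounding box has width 10 and height 6.
An axis-aligned square enclosing the set must have side ≥ max(width, height).
So the minimum side is max(10, 6) = 10.
Area = 10² = 100.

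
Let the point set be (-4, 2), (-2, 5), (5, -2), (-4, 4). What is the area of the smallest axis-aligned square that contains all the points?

81

The bounding box has width 9 and height 7.
An axis-aligned square enclosing the set must have side ≥ max(width, height).
So the minimum side is max(9, 7) = 9.
Area = 9² = 81.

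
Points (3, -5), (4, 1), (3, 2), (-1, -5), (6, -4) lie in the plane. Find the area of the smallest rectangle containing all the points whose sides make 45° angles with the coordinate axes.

49.5

In coordinates u = x + y, v = x − y the rectangle is axis-aligned; the map (x,y)→(u,v) scales areas by 2.
u-values: -2, 5, 5, -6, 2; range = 5 − (-6) = 11.
v-values: 8, 3, 1, 4, 10; range = 10 − 1 = 9.
Area = (11 × 9) / 2 = 49.5.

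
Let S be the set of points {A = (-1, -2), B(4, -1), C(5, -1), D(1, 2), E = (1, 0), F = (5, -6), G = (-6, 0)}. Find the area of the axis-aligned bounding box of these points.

x ranges over [-6, 5], width 11.
y ranges over [-6, 2], height 8.
Area = 11 × 8 = 88.

88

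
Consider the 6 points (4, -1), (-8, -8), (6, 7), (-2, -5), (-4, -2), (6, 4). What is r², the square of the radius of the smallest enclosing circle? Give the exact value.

105.25

By Welzl's lemma the MEC is supported by two points (diametrically opposite) or three points (on a circumcircle).
The farthest pair is (-8, -8)–(6, 7) with squared distance 421. The circle on this segment as diameter has centre (-1, -0.5) and r² = 421/4 = 105.25.
Check (4, -1): distance² to centre = 25.25 ≤ 105.25, so it lies inside.
All remaining points lie in this disk, and no smaller disk contains both endpoints, so this is the minimum enclosing circle.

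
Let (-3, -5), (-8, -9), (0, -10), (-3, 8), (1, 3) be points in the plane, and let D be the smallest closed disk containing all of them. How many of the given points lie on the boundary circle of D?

3

The minimum enclosing circle of a finite set is fixed by two of the points (as a diameter) or three (as a circumcircle).
The minimum enclosing circle is determined by three boundary points: (-8, -9), (0, -10), (-3, 8).
Their circumcentre is (-279/94, -117/94) with r² = 377585/4418.
The farthest remaining point (1, 3) is at distance² 149165/4418 ≤ 377585/4418.
The points at distance exactly r from the centre are (-8, -9), (0, -10), (-3, 8) — 3 points.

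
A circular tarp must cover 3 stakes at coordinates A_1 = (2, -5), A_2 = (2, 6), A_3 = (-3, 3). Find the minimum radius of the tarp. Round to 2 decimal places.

5.50

Side lengths²: A_1A_2² = 121, A_1A_3² = 89, A_2A_3² = 34.
Since A_1A_2² = 121 < 89 + 34 = 123, the triangle is acute, so the smallest enclosing circle is the circumcircle.
Circumcentre = (1.9, 0.5), r² = 30.26.
r = √(30.26) ≈ 5.50.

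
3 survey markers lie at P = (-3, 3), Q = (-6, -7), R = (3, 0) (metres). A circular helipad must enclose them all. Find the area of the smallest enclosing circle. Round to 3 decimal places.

Side lengths²: PQ² = 109, PR² = 45, QR² = 130.
Since QR² = 130 < 109 + 45 = 154, the triangle is acute, so the smallest enclosing circle is the circumcircle.
Circumcentre = (-97/46, -125/46), r² = 35425/1058.
Area = π·r² = π·35425/1058 ≈ 105.190.

105.190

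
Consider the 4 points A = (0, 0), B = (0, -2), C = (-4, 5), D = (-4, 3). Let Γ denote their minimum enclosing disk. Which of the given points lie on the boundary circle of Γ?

The minimum enclosing circle of a finite set is fixed by two of the points (as a diameter) or three (as a circumcircle).
The farthest pair is B–C with squared distance 65. The circle on this segment as diameter has centre (-2, 1.5) and r² = 65/4 = 16.25.
Check A: distance² to centre = 6.25 ≤ 16.25, so it lies inside.
All remaining points lie in this disk, and no smaller disk contains both endpoints, so this is the minimum enclosing circle.
The points at distance exactly r from the centre are B, C — 2 points.

B, C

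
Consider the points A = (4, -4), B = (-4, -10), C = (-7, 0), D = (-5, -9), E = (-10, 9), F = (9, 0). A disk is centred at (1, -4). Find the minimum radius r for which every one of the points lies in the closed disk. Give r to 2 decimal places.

17.03

The required radius is the distance from (1, -4) to the farthest point.
Squared distances: 9, 61, 80, 61, 290, 80.
Maximum is 290, attained at E.
r = √290 ≈ 17.03.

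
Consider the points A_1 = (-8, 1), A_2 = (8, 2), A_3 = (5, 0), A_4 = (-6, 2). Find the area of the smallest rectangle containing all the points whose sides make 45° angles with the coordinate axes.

In coordinates u = x + y, v = x − y the rectangle is axis-aligned; the map (x,y)→(u,v) scales areas by 2.
u-values: -7, 10, 5, -4; range = 10 − (-7) = 17.
v-values: -9, 6, 5, -8; range = 6 − (-9) = 15.
Area = (17 × 15) / 2 = 127.5.

127.5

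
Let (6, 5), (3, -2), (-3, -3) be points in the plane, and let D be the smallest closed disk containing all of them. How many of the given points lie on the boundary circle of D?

2

Call the three points A, B, C in the order given.
Side lengths²: AB² = 58, AC² = 145, BC² = 37.
Since AC² = 145 ≥ 58 + 37 = 95, the angle opposite AC is not acute, so the smallest enclosing circle has AC as diameter.
Centre = midpoint of AC = (1.5, 1), r² = 145/4 = 36.25.
The points at distance exactly r from the centre are (6, 5), (-3, -3) — 2 points.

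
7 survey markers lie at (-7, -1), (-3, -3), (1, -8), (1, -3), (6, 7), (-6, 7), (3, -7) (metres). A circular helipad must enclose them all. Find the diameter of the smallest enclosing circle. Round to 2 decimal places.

By Welzl's lemma the MEC is supported by two points (diametrically opposite) or three points (on a circumcircle).
The minimum enclosing circle is determined by three boundary points: (1, -8), (6, 7), (-6, 7).
Their circumcentre is (0, 2/3) with r² = 685/9.
The farthest remaining point (3, -7) is at distance² 610/9 ≤ 685/9.
Diameter = 2r = 2√(685/9) ≈ 17.45.

17.45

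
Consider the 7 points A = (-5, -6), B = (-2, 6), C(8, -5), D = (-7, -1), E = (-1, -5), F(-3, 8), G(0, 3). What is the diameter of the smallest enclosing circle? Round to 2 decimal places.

17.44

A smallest enclosing disk is always determined by at most three of the input points on its boundary.
The minimum enclosing circle is determined by three boundary points: A, C, F.
Their circumcentre is (19/18, 5/18) with r² = 12325/162.
The farthest remaining point D is at distance² 10777/162 ≤ 12325/162.
Diameter = 2r = 2√(12325/162) ≈ 17.44.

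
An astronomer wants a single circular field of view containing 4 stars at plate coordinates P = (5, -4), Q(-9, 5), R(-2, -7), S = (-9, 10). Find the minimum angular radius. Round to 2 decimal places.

The minimum enclosing circle is determined by three boundary points: P, R, S.
Their circumcentre is (-2.1, 2.9) with r² = 98.02.
The farthest remaining point Q is at distance² 52.02 ≤ 98.02.
r = √(98.02) ≈ 9.90.

9.90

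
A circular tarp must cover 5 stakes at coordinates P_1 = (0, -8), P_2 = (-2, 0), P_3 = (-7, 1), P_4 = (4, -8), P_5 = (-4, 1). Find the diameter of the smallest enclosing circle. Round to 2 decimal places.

The minimum enclosing circle of a finite set is fixed by two of the points (as a diameter) or three (as a circumcircle).
The farthest pair is P_3–P_4 with squared distance 202. The circle on this segment as diameter has centre (-1.5, -3.5) and r² = 202/4 = 50.5.
Check P_1: distance² to centre = 22.5 ≤ 50.5, so it lies inside.
All remaining points lie in this disk, and no smaller disk contains both endpoints, so this is the minimum enclosing circle.
Diameter = 2r = 2√(50.5) ≈ 14.21.

14.21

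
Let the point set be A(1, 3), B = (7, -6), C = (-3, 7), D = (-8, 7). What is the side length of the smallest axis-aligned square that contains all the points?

The bounding box has width 15 and height 13.
An axis-aligned square enclosing the set must have side ≥ max(width, height).
So the minimum side is max(15, 13) = 15.

15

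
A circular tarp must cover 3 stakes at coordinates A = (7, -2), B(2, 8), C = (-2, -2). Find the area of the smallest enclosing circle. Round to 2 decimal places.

113.88

Side lengths²: AB² = 125, AC² = 81, BC² = 116.
Since AB² = 125 < 116 + 81 = 197, the triangle is acute, so the smallest enclosing circle is the circumcircle.
Circumcentre = (2.5, 2), r² = 36.25.
Area = π·r² = π·36.25 ≈ 113.88.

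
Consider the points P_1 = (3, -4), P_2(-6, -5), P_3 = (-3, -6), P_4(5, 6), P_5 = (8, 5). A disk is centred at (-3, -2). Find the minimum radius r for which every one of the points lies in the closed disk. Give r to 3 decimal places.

The required radius is the distance from (-3, -2) to the farthest point.
Squared distances: 40, 18, 16, 128, 170.
Maximum is 170, attained at P_5.
r = √170 ≈ 13.038.

13.038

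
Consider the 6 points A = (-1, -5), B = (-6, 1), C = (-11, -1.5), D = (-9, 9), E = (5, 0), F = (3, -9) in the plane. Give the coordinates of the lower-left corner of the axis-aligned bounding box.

x-range [-11, 5], y-range [-9, 9].
The lower-left corner is (-11, -9).

(-11, -9)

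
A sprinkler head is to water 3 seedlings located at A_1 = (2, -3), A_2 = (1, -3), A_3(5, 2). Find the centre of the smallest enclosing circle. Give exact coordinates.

(3, -0.5)

Side lengths²: A_1A_2² = 1, A_1A_3² = 34, A_2A_3² = 41.
Since A_2A_3² = 41 ≥ 34 + 1 = 35, the angle opposite A_2A_3 is not acute, so the smallest enclosing circle has A_2A_3 as diameter.
Centre = midpoint of A_2A_3 = (3, -0.5), r² = 41/4 = 10.25.
Centre = (3, -0.5).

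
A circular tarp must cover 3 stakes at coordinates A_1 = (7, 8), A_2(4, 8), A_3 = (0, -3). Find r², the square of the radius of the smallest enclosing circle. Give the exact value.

Side lengths²: A_1A_2² = 9, A_1A_3² = 170, A_2A_3² = 137.
Since A_1A_3² = 170 ≥ 137 + 9 = 146, the angle opposite A_1A_3 is not acute, so the smallest enclosing circle has A_1A_3 as diameter.
Centre = midpoint of A_1A_3 = (3.5, 2.5), r² = 170/4 = 42.5.

42.5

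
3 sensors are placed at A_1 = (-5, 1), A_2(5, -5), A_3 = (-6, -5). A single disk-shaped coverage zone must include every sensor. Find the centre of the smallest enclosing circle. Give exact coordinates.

(-0.5, -17/6)

Side lengths²: A_1A_2² = 136, A_1A_3² = 37, A_2A_3² = 121.
Since A_1A_2² = 136 < 121 + 37 = 158, the triangle is acute, so the smallest enclosing circle is the circumcircle.
Circumcentre = (-0.5, -17/6), r² = 629/18.
Centre = (-0.5, -17/6).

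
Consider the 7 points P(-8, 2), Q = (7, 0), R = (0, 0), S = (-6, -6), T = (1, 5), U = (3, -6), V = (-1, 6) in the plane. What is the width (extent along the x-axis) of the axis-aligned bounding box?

15

max x = 7, min x = -8, so width = 15.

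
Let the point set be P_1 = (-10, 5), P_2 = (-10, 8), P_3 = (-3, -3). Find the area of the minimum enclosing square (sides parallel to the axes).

121

The bounding box has width 7 and height 11.
An axis-aligned square enclosing the set must have side ≥ max(width, height).
So the minimum side is max(7, 11) = 11.
Area = 11² = 121.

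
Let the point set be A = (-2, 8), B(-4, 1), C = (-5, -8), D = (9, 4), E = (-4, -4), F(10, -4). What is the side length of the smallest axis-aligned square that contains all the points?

16

The bounding box has width 15 and height 16.
An axis-aligned square enclosing the set must have side ≥ max(width, height).
So the minimum side is max(15, 16) = 16.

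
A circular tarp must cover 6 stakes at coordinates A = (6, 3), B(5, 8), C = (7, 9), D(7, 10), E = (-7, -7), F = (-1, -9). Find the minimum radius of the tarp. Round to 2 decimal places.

The farthest pair is D–E with squared distance 485. The circle on this segment as diameter has centre (0, 1.5) and r² = 485/4 = 121.25.
Check A: distance² to centre = 38.25 ≤ 121.25, so it lies inside.
All remaining points lie in this disk, and no smaller disk contains both endpoints, so this is the minimum enclosing circle.
r = √(121.25) ≈ 11.01.

11.01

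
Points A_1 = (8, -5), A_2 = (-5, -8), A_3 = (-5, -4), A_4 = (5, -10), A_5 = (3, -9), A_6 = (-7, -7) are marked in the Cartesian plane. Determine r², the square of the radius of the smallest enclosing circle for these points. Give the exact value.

57.25

The minimum enclosing circle of a finite set is fixed by two of the points (as a diameter) or three (as a circumcircle).
The farthest pair is A_1–A_6 with squared distance 229. The circle on this segment as diameter has centre (0.5, -6) and r² = 229/4 = 57.25.
Check A_2: distance² to centre = 34.25 ≤ 57.25, so it lies inside.
All remaining points lie in this disk, and no smaller disk contains both endpoints, so this is the minimum enclosing circle.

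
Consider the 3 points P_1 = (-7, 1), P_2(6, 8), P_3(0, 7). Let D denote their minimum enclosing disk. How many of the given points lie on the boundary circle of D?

Side lengths²: P_1P_2² = 218, P_1P_3² = 85, P_2P_3² = 37.
Since P_1P_2² = 218 ≥ 85 + 37 = 122, the angle opposite P_1P_2 is not acute, so the smallest enclosing circle has P_1P_2 as diameter.
Centre = midpoint of P_1P_2 = (-0.5, 4.5), r² = 218/4 = 54.5.
The points at distance exactly r from the centre are P_1, P_2 — 2 points.

2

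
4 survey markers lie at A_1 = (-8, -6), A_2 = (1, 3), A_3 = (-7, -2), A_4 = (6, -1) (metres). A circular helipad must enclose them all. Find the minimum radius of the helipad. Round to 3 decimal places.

The minimum enclosing circle of a finite set is fixed by two of the points (as a diameter) or three (as a circumcircle).
The farthest pair is A_1–A_4 with squared distance 221. The circle on this segment as diameter has centre (-1, -3.5) and r² = 221/4 = 55.25.
Check A_2: distance² to centre = 46.25 ≤ 55.25, so it lies inside.
All remaining points lie in this disk, and no smaller disk contains both endpoints, so this is the minimum enclosing circle.
r = √(55.25) ≈ 7.433.

7.433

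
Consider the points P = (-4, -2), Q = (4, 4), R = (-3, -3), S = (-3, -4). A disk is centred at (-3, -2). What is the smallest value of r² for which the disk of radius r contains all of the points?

85

The required radius is the distance from (-3, -2) to the farthest point.
Squared distances: 1, 85, 1, 4.
Maximum is 85, attained at Q.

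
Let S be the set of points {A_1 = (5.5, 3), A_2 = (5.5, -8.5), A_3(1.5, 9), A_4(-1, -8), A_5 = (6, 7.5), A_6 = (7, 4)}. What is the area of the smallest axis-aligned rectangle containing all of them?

x ranges over [-1, 7], width 8.
y ranges over [-8.5, 9], height 17.5.
Area = 8 × 17.5 = 140.

140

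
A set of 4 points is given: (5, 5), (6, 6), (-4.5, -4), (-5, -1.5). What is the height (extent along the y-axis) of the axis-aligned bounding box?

10

max y = 6, min y = -4, so height = 10.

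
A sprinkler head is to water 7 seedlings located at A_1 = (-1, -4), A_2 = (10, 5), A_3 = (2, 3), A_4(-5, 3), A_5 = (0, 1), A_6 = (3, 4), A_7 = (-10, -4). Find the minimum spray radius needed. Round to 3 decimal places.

By Welzl's lemma the MEC is supported by two points (diametrically opposite) or three points (on a circumcircle).
The farthest pair is A_2–A_7 with squared distance 481. The circle on this segment as diameter has centre (0, 0.5) and r² = 481/4 = 120.25.
Check A_1: distance² to centre = 21.25 ≤ 120.25, so it lies inside.
All remaining points lie in this disk, and no smaller disk contains both endpoints, so this is the minimum enclosing circle.
r = √(120.25) ≈ 10.966.

10.966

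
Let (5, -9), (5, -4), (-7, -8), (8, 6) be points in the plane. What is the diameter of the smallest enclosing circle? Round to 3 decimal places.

20.518

By Welzl's lemma the MEC is supported by two points (diametrically opposite) or three points (on a circumcircle).
The farthest pair is (-7, -8)–(8, 6) with squared distance 421. The circle on this segment as diameter has centre (0.5, -1) and r² = 421/4 = 105.25.
Check (5, -9): distance² to centre = 84.25 ≤ 105.25, so it lies inside.
All remaining points lie in this disk, and no smaller disk contains both endpoints, so this is the minimum enclosing circle.
Diameter = 2r = 2√(105.25) ≈ 20.518.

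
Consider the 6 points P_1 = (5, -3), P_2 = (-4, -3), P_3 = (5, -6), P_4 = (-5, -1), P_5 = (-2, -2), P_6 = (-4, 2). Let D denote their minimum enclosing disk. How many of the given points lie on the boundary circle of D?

By Welzl's lemma the MEC is supported by two points (diametrically opposite) or three points (on a circumcircle).
The farthest pair is P_3–P_6 with squared distance 145. The circle on this segment as diameter has centre (0.5, -2) and r² = 145/4 = 36.25.
Check P_1: distance² to centre = 21.25 ≤ 36.25, so it lies inside.
All remaining points lie in this disk, and no smaller disk contains both endpoints, so this is the minimum enclosing circle.
The points at distance exactly r from the centre are P_3, P_6 — 2 points.

2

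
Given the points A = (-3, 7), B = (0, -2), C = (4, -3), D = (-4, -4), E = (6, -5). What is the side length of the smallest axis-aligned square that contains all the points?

12

The bounding box has width 10 and height 12.
An axis-aligned square enclosing the set must have side ≥ max(width, height).
So the minimum side is max(10, 12) = 12.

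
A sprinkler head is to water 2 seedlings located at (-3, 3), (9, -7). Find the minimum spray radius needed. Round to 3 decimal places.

The smallest circle enclosing two points has them as diameter endpoints.
Centre = midpoint = (3, -2); r² = |(-3, 3)−(9, -7)|²/4 = 244/4 = 61.
r = √61 ≈ 7.810.

7.810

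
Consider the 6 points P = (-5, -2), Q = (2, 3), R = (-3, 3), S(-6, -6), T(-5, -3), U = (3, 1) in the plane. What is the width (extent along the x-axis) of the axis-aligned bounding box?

max x = 3, min x = -6, so width = 9.

9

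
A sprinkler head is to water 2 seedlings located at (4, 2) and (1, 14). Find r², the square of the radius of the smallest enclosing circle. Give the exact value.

The smallest circle enclosing two points has them as diameter endpoints.
Centre = midpoint = (2.5, 8); r² = |(4, 2)−(1, 14)|²/4 = 153/4 = 38.25.

38.25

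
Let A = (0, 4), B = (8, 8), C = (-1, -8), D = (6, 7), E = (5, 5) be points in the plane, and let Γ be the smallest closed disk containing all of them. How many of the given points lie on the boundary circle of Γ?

By Welzl's lemma the MEC is supported by two points (diametrically opposite) or three points (on a circumcircle).
The farthest pair is B–C with squared distance 337. The circle on this segment as diameter has centre (3.5, 0) and r² = 337/4 = 84.25.
Check A: distance² to centre = 28.25 ≤ 84.25, so it lies inside.
All remaining points lie in this disk, and no smaller disk contains both endpoints, so this is the minimum enclosing circle.
The points at distance exactly r from the centre are B, C — 2 points.

2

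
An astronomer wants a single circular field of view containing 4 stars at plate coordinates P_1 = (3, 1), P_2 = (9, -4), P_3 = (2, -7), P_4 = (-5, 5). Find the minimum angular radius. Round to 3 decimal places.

By Welzl's lemma the MEC is supported by two points (diametrically opposite) or three points (on a circumcircle).
The farthest pair is P_2–P_4 with squared distance 277. The circle on this segment as diameter has centre (2, 0.5) and r² = 277/4 = 69.25.
Check P_1: distance² to centre = 1.25 ≤ 69.25, so it lies inside.
All remaining points lie in this disk, and no smaller disk contains both endpoints, so this is the minimum enclosing circle.
r = √(69.25) ≈ 8.322.

8.322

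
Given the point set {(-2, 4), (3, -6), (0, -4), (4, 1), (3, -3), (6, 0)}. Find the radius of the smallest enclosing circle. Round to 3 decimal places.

5.590

By Welzl's lemma the MEC is supported by two points (diametrically opposite) or three points (on a circumcircle).
The farthest pair is (-2, 4)–(3, -6) with squared distance 125. The circle on this segment as diameter has centre (0.5, -1) and r² = 125/4 = 31.25.
Check (0, -4): distance² to centre = 9.25 ≤ 31.25, so it lies inside.
All remaining points lie in this disk, and no smaller disk contains both endpoints, so this is the minimum enclosing circle.
r = √(31.25) ≈ 5.590.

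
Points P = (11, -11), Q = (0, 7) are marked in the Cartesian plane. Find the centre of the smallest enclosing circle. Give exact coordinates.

(5.5, -2)

The smallest circle enclosing two points has them as diameter endpoints.
Centre = midpoint = (5.5, -2); r² = |PQ|²/4 = 445/4 = 111.25.
Centre = (5.5, -2).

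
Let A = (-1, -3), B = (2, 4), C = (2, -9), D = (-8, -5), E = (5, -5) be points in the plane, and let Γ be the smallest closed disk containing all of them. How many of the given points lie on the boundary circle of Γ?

3

A smallest enclosing disk is always determined by at most three of the input points on its boundary.
The minimum enclosing circle is determined by three boundary points: B, C, D.
Their circumcentre is (-1.2, -2.5) with r² = 52.49.
The farthest remaining point E is at distance² 44.69 ≤ 52.49.
The points at distance exactly r from the centre are B, C, D — 3 points.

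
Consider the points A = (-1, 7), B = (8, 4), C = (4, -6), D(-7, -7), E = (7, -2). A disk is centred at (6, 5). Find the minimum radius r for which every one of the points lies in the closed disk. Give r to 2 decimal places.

17.69

The required radius is the distance from (6, 5) to the farthest point.
Squared distances: 53, 5, 125, 313, 50.
Maximum is 313, attained at D.
r = √313 ≈ 17.69.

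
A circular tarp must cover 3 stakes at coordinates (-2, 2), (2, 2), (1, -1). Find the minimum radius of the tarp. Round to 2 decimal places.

2.24

Call the three points A, B, C in the order given.
Side lengths²: AB² = 16, AC² = 18, BC² = 10.
Since AC² = 18 < 16 + 10 = 26, the triangle is acute, so the smallest enclosing circle is the circumcircle.
Circumcentre = (0, 1), r² = 5.
r = √5 ≈ 2.24.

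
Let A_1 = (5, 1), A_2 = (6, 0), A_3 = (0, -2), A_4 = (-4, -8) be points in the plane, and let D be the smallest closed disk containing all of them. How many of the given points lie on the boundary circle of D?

3

The minimum enclosing circle of a finite set is fixed by two of the points (as a diameter) or three (as a circumcircle).
The farthest pair is A_2–A_4 with squared distance 164. The circle on this segment as diameter has centre (1, -4) and r² = 164/4 = 41.
Check A_1: distance² to centre = 41 ≤ 41, so it lies inside.
All remaining points lie in this disk, and no smaller disk contains both endpoints, so this is the minimum enclosing circle.
The points at distance exactly r from the centre are A_1, A_2, A_4 — 3 points.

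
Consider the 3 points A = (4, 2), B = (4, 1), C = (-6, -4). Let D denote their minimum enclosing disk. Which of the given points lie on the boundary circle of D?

Side lengths²: AB² = 1, AC² = 136, BC² = 125.
Since AC² = 136 ≥ 125 + 1 = 126, the angle opposite AC is not acute, so the smallest enclosing circle has AC as diameter.
Centre = midpoint of AC = (-1, -1), r² = 136/4 = 34.
The points at distance exactly r from the centre are A, C — 2 points.

A, C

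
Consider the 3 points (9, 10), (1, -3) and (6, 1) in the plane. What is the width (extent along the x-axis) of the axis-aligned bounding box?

max x = 9, min x = 1, so width = 8.

8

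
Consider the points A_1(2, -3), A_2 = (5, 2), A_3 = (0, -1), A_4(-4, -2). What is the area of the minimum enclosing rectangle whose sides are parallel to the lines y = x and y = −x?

In coordinates u = x + y, v = x − y the rectangle is axis-aligned; the map (x,y)→(u,v) scales areas by 2.
u-values: -1, 7, -1, -6; range = 7 − (-6) = 13.
v-values: 5, 3, 1, -2; range = 5 − (-2) = 7.
Area = (13 × 7) / 2 = 45.5.

45.5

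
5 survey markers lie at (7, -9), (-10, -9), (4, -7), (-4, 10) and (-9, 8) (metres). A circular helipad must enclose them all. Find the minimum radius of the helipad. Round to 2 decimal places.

11.69

The minimum enclosing circle is determined by three boundary points: (7, -9), (-10, -9), (-9, 8).
Their circumcentre is (-1.5, -33/34) with r² = 79025/578.
The farthest remaining point (-4, 10) is at distance² 73177/578 ≤ 79025/578.
r = √(79025/578) ≈ 11.69.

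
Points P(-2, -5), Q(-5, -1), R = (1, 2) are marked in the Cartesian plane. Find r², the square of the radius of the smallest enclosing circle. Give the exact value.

3625/242

Side lengths²: PQ² = 25, PR² = 58, QR² = 45.
Since PR² = 58 < 45 + 25 = 70, the triangle is acute, so the smallest enclosing circle is the circumcircle.
Circumcentre = (-25/22, -27/22), r² = 3625/242.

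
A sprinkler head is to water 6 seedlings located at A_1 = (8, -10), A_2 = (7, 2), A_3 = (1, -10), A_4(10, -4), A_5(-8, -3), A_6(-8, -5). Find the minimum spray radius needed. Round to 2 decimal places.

9.05

The minimum enclosing circle is determined by three boundary points: A_1, A_4, A_5.
Their circumcentre is (21/22, -95/22) with r² = 19825/242.
The farthest remaining point A_6 is at distance² 19517/242 ≤ 19825/242.
r = √(19825/242) ≈ 9.05.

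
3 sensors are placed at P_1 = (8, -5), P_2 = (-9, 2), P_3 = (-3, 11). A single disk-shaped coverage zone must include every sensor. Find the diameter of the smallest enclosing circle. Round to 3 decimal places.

19.801

Side lengths²: P_1P_2² = 338, P_1P_3² = 377, P_2P_3² = 117.
Since P_1P_3² = 377 < 338 + 117 = 455, the triangle is acute, so the smallest enclosing circle is the circumcircle.
Circumcentre = (0.9, 1.9), r² = 98.02.
Diameter = 2r = 2√(98.02) ≈ 19.801.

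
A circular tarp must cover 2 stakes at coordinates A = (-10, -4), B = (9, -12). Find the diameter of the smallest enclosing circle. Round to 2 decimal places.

The smallest circle enclosing two points has them as diameter endpoints.
Centre = midpoint = (-0.5, -8); r² = |AB|²/4 = 425/4 = 106.25.
Diameter = 2r = 2√(106.25) ≈ 20.62.

20.62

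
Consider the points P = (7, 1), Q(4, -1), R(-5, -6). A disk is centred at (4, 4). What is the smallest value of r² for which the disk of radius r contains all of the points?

The required radius is the distance from (4, 4) to the farthest point.
Squared distances: 18, 25, 181.
Maximum is 181, attained at R.

181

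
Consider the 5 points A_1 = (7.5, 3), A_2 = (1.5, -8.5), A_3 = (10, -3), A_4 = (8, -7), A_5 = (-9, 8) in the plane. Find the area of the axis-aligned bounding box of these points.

x ranges over [-9, 10], width 19.
y ranges over [-8.5, 8], height 16.5.
Area = 19 × 16.5 = 313.5.

313.5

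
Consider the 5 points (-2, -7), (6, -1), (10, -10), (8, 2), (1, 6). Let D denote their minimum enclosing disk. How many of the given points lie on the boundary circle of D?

The minimum enclosing circle of a finite set is fixed by two of the points (as a diameter) or three (as a circumcircle).
The farthest pair is (10, -10)–(1, 6) with squared distance 337. The circle on this segment as diameter has centre (5.5, -2) and r² = 337/4 = 84.25.
Check (-2, -7): distance² to centre = 81.25 ≤ 84.25, so it lies inside.
All remaining points lie in this disk, and no smaller disk contains both endpoints, so this is the minimum enclosing circle.
The points at distance exactly r from the centre are (10, -10), (1, 6) — 2 points.

2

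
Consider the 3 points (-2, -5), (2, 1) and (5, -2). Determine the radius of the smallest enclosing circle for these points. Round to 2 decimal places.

Call the three points A, B, C in the order given.
Side lengths²: AB² = 52, AC² = 58, BC² = 18.
Since AC² = 58 < 52 + 18 = 70, the triangle is acute, so the smallest enclosing circle is the circumcircle.
Circumcentre = (1.2, -2.8), r² = 15.08.
r = √(15.08) ≈ 3.88.

3.88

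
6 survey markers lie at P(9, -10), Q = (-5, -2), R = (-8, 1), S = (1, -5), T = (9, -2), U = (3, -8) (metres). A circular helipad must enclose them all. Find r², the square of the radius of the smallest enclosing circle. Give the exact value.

The minimum enclosing circle of a finite set is fixed by two of the points (as a diameter) or three (as a circumcircle).
The farthest pair is P–R with squared distance 410. The circle on this segment as diameter has centre (0.5, -4.5) and r² = 410/4 = 102.5.
Check Q: distance² to centre = 36.5 ≤ 102.5, so it lies inside.
All remaining points lie in this disk, and no smaller disk contains both endpoints, so this is the minimum enclosing circle.

102.5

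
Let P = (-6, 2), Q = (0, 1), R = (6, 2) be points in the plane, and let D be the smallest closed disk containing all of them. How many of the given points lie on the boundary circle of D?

Side lengths²: PQ² = 37, PR² = 144, QR² = 37.
Since PR² = 144 ≥ 37 + 37 = 74, the angle opposite PR is not acute, so the smallest enclosing circle has PR as diameter.
Centre = midpoint of PR = (0, 2), r² = 144/4 = 36.
The points at distance exactly r from the centre are P, R — 2 points.

2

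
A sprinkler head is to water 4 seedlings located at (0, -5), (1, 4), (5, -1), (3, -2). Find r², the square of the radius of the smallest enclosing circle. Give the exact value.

A smallest enclosing disk is always determined by at most three of the input points on its boundary.
The farthest pair is (0, -5)–(1, 4) with squared distance 82. The circle on this segment as diameter has centre (0.5, -0.5) and r² = 82/4 = 20.5.
Check (5, -1): distance² to centre = 20.5 ≤ 20.5, so it lies inside.
All remaining points lie in this disk, and no smaller disk contains both endpoints, so this is the minimum enclosing circle.

20.5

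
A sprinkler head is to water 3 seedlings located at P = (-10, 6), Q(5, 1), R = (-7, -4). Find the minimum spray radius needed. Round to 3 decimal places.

Side lengths²: PQ² = 250, PR² = 109, QR² = 169.
Since PQ² = 250 < 169 + 109 = 278, the triangle is acute, so the smallest enclosing circle is the circumcircle.
Circumcentre = (-149/54, 49/18), r² = 92105/1458.
r = √(92105/1458) ≈ 7.948.

7.948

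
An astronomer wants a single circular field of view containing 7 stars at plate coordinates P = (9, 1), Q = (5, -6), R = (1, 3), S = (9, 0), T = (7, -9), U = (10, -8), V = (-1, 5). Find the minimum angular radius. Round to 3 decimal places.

The farthest pair is U–V with squared distance 290. The circle on this segment as diameter has centre (4.5, -1.5) and r² = 290/4 = 72.5.
Check P: distance² to centre = 26.5 ≤ 72.5, so it lies inside.
All remaining points lie in this disk, and no smaller disk contains both endpoints, so this is the minimum enclosing circle.
r = √(72.5) ≈ 8.515.

8.515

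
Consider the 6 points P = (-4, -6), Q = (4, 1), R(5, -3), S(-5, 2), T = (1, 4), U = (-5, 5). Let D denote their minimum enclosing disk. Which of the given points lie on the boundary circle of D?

By Welzl's lemma the MEC is supported by two points (diametrically opposite) or three points (on a circumcircle).
The minimum enclosing circle is determined by three boundary points: P, R, U.
Their circumcentre is (-16/17, -3/17) with r² = 12505/289.
The farthest remaining point Q is at distance² 7456/289 ≤ 12505/289.
The points at distance exactly r from the centre are P, R, U — 3 points.

P, R, U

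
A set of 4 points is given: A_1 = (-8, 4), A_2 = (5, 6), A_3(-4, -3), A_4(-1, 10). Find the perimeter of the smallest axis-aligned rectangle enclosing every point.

Width = max x − min x = 5 − (-8) = 13.
Height = max y − min y = 10 − (-3) = 13.
Perimeter = 2(13 + 13) = 52.

52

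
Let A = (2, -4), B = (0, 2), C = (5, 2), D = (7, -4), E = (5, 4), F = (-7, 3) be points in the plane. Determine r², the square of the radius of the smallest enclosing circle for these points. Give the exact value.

61.25

The minimum enclosing circle of a finite set is fixed by two of the points (as a diameter) or three (as a circumcircle).
The farthest pair is D–F with squared distance 245. The circle on this segment as diameter has centre (0, -0.5) and r² = 245/4 = 61.25.
Check A: distance² to centre = 16.25 ≤ 61.25, so it lies inside.
All remaining points lie in this disk, and no smaller disk contains both endpoints, so this is the minimum enclosing circle.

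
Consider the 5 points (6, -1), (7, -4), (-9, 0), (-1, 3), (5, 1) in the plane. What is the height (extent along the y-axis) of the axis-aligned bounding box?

max y = 3, min y = -4, so height = 7.

7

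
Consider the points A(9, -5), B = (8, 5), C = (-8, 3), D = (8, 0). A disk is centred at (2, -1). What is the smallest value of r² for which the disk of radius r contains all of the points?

The required radius is the distance from (2, -1) to the farthest point.
Squared distances: 65, 72, 116, 37.
Maximum is 116, attained at C.

116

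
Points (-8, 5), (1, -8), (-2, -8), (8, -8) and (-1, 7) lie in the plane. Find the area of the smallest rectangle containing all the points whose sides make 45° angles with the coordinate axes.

232

In coordinates u = x + y, v = x − y the rectangle is axis-aligned; the map (x,y)→(u,v) scales areas by 2.
u-values: -3, -7, -10, 0, 6; range = 6 − (-10) = 16.
v-values: -13, 9, 6, 16, -8; range = 16 − (-13) = 29.
Area = (16 × 29) / 2 = 232.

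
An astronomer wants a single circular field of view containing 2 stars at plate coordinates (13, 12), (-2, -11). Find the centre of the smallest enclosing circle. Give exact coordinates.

(5.5, 0.5)

The smallest circle enclosing two points has them as diameter endpoints.
Centre = midpoint = (5.5, 0.5); r² = |(13, 12)−(-2, -11)|²/4 = 754/4 = 188.5.
Centre = (5.5, 0.5).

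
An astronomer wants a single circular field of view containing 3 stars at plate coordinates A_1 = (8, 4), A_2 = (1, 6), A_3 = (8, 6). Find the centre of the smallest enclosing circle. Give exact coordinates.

(4.5, 5)

Side lengths²: A_1A_2² = 53, A_1A_3² = 4, A_2A_3² = 49.
Since A_1A_2² = 53 ≥ 49 + 4 = 53, the angle opposite A_1A_2 is not acute, so the smallest enclosing circle has A_1A_2 as diameter.
Centre = midpoint of A_1A_2 = (4.5, 5), r² = 53/4 = 13.25.
Centre = (4.5, 5).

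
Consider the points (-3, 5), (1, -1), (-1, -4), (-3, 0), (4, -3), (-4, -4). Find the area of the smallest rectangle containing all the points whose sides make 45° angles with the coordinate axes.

75

In coordinates u = x + y, v = x − y the rectangle is axis-aligned; the map (x,y)→(u,v) scales areas by 2.
u-values: 2, 0, -5, -3, 1, -8; range = 2 − (-8) = 10.
v-values: -8, 2, 3, -3, 7, 0; range = 7 − (-8) = 15.
Area = (10 × 15) / 2 = 75.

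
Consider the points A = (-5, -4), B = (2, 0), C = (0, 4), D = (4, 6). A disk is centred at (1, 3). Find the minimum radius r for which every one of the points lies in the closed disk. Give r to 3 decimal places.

9.220

The required radius is the distance from (1, 3) to the farthest point.
Squared distances: 85, 10, 2, 18.
Maximum is 85, attained at A.
r = √85 ≈ 9.220.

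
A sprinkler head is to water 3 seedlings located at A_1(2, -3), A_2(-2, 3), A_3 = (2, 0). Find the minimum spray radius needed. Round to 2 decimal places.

3.61

Side lengths²: A_1A_2² = 52, A_1A_3² = 9, A_2A_3² = 25.
Since A_1A_2² = 52 ≥ 25 + 9 = 34, the angle opposite A_1A_2 is not acute, so the smallest enclosing circle has A_1A_2 as diameter.
Centre = midpoint of A_1A_2 = (0, 0), r² = 52/4 = 13.
r = √13 ≈ 3.61.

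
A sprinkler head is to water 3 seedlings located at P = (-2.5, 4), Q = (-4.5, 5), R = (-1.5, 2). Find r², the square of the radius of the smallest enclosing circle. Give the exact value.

Side lengths²: PQ² = 5, PR² = 5, QR² = 18.
Since QR² = 18 ≥ 5 + 5 = 10, the angle opposite QR is not acute, so the smallest enclosing circle has QR as diameter.
Centre = midpoint of QR = (-3, 3.5), r² = 18/4 = 4.5.

4.5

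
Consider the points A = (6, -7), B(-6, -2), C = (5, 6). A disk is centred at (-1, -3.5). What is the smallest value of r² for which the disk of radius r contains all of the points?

The required radius is the distance from (-1, -3.5) to the farthest point.
Squared distances: 61.25, 27.25, 126.25.
Maximum is 126.25, attained at C.

126.25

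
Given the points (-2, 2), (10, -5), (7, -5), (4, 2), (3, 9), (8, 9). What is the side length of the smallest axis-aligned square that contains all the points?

The bounding box has width 12 and height 14.
An axis-aligned square enclosing the set must have side ≥ max(width, height).
So the minimum side is max(12, 14) = 14.

14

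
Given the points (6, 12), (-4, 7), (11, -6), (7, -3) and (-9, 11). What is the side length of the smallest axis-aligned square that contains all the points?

20

The bounding box has width 20 and height 18.
An axis-aligned square enclosing the set must have side ≥ max(width, height).
So the minimum side is max(20, 18) = 20.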